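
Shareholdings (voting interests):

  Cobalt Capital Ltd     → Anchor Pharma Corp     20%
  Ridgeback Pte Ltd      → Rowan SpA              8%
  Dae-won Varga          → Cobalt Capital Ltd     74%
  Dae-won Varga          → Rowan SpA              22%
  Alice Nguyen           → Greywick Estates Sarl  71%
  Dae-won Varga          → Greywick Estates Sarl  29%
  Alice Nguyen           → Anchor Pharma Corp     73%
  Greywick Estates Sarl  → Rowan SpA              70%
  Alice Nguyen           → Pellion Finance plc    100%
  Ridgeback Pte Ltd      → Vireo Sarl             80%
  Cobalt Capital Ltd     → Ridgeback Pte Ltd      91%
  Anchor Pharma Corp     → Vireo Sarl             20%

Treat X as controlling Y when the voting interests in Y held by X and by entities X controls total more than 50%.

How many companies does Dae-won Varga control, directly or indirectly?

3

Dae-won holds 74% of Cobalt, so Dae-won controls Cobalt.
Cobalt holds 91% of Ridgeback, so Dae-won controls Ridgeback.
Ridgeback holds 80% of Vireo, so Dae-won controls Vireo.
No other company's threshold is met.
Dae-won controls 3 companies.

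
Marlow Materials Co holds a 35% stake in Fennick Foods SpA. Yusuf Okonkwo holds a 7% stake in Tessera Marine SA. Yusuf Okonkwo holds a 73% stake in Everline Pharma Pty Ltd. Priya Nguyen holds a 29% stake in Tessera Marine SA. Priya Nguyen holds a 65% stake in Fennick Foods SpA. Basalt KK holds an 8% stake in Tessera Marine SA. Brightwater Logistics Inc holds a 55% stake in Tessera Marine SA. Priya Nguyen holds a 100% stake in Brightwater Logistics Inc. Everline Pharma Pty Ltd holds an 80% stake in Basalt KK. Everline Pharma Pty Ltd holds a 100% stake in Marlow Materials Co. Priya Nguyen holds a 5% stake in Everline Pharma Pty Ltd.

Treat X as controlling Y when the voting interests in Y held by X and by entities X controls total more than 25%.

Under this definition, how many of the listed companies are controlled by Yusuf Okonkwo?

4

Yusuf holds 73% of Everline, so Yusuf controls Everline.
Everline holds 80% of Basalt, so Yusuf controls Basalt.
Everline holds 100% of Marlow, so Yusuf controls Marlow.
Marlow holds 35% of Fennick, so Yusuf controls Fennick.
No other company's threshold is met.
Yusuf controls 4 companies.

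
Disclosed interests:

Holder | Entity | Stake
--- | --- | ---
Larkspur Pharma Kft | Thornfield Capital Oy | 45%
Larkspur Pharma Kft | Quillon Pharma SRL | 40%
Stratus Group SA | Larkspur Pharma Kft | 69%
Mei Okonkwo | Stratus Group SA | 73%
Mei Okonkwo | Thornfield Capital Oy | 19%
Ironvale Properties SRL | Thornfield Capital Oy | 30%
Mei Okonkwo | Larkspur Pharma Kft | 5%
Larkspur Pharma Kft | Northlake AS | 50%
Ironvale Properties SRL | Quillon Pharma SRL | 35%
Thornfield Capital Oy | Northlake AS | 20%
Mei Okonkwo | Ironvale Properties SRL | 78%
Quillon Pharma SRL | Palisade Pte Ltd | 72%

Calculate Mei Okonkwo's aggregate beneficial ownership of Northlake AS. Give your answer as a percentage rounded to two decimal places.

Mei reaches Northlake along 6 paths.
Via Stratus → Larkspur → Thornfield: 73% × 69% × 45% × 20% = 4.5333%.
Via Larkspur → Thornfield: 5% × 45% × 20% = 0.45%.
Via Ironvale → Thornfield: 78% × 30% × 20% = 4.68%.
Via Thornfield: 19% × 20% = 3.8%.
Via Stratus → Larkspur: 73% × 69% × 50% = 25.185%.
Via Larkspur: 5% × 50% = 2.5%.
Total: 4.5333% + 0.45% + 4.68% + 3.8% + 25.185% + 2.5% = 41.1483%.
Rounded: 41.15%.

41.15%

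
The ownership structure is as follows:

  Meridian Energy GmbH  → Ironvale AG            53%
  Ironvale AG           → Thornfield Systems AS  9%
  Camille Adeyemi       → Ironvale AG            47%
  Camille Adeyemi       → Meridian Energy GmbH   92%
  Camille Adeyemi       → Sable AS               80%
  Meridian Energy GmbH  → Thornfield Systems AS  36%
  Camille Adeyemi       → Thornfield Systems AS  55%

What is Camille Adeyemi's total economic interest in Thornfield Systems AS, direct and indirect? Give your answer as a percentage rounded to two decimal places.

96.74%

Camille reaches Thornfield along 4 paths.
Direct stake: 55% = 55%.
Via Ironvale: 47% × 9% = 4.23%.
Via Meridian → Ironvale: 92% × 53% × 9% = 4.3884%.
Via Meridian: 92% × 36% = 33.12%.
Total: 55% + 4.23% + 4.3884% + 33.12% = 96.7384%.
Rounded: 96.74%.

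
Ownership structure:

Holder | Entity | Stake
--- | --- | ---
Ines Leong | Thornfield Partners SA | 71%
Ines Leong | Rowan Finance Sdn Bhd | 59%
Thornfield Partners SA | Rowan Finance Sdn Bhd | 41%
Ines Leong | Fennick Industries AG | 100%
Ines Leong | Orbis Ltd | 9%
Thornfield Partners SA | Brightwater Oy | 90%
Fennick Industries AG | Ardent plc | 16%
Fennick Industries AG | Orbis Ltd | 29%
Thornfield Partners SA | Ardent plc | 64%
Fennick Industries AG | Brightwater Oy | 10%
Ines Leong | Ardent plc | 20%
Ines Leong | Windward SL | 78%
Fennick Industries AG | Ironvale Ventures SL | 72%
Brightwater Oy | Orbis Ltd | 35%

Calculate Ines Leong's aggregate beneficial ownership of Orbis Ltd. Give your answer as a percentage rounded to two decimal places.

Ines reaches Orbis along 4 paths.
Via Fennick: 100% × 29% = 29%.
Direct stake: 9% = 9%.
Via Thornfield → Brightwater: 71% × 90% × 35% = 22.365%.
Via Fennick → Brightwater: 100% × 10% × 35% = 3.5%.
Total: 29% + 9% + 22.365% + 3.5% = 63.865%.
Rounded: 63.87%.

63.87%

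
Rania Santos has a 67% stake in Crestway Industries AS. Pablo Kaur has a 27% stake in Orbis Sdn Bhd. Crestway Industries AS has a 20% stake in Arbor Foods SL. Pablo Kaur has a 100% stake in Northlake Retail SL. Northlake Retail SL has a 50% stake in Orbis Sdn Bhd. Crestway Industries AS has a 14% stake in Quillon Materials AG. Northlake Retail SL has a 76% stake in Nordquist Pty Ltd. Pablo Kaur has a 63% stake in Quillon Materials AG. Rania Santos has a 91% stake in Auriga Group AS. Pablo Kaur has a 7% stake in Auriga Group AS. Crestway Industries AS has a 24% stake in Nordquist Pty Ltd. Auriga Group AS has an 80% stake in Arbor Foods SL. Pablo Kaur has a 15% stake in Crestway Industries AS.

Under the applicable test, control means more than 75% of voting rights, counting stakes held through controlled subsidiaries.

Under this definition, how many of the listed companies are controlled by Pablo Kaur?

3

Pablo holds 100% of Northlake, so Pablo controls Northlake.
Northlake and Pablo together hold 50% + 27% = 77% of Orbis, so Pablo controls Orbis.
Northlake holds 76% of Nordquist, so Pablo controls Nordquist.
No other company's threshold is met.
Pablo controls 3 companies.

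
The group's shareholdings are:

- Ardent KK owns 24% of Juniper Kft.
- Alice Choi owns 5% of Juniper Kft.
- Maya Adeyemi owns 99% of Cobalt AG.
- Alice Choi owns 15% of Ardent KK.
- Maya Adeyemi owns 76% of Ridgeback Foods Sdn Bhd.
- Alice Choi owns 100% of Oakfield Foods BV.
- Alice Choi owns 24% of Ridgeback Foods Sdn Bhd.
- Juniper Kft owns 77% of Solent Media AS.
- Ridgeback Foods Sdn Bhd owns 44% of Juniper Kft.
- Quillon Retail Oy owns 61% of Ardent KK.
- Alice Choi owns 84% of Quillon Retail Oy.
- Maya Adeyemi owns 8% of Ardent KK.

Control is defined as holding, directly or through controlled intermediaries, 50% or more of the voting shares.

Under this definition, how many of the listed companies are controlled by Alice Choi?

3

Alice holds 84% of Quillon, so Alice controls Quillon.
Quillon and Alice together hold 61% + 15% = 76% of Ardent, so Alice controls Ardent.
Alice holds 100% of Oakfield, so Alice controls Oakfield.
No other company's threshold is met.
Alice controls 3 companies.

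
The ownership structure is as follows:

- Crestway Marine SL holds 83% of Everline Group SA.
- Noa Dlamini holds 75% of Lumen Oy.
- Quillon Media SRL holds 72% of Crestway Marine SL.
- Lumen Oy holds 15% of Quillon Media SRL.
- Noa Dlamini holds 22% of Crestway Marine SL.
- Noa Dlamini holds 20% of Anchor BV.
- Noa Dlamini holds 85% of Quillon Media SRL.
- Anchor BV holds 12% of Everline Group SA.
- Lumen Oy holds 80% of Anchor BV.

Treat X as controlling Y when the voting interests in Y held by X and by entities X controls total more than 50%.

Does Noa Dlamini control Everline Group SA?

Yes

Noa holds 75% of Lumen, so Noa controls Lumen.
Noa and Lumen together hold 20% + 80% = 100% of Anchor, so Noa controls Anchor.
Lumen and Noa together hold 15% + 85% = 100% of Quillon, so Noa controls Quillon.
Noa and Quillon together hold 22% + 72% = 94% of Crestway, so Noa controls Crestway.
Crestway and Anchor together hold 83% + 12% = 95% of Everline, so Noa controls Everline.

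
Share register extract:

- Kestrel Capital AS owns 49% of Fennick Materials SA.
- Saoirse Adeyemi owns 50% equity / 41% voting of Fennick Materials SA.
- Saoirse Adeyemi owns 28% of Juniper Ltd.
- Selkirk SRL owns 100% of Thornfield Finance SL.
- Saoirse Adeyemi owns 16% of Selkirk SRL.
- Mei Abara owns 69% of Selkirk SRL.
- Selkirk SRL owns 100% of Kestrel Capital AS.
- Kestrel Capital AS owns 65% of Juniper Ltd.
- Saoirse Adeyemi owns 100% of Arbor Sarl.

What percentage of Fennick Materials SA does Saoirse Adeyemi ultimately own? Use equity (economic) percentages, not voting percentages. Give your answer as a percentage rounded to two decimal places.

Saoirse reaches Fennick along 2 paths.
Direct stake: 50% = 50%.
Via Selkirk → Kestrel: 16% × 100% × 49% = 7.84%.
Total: 50% + 7.84% = 57.84%.

57.84%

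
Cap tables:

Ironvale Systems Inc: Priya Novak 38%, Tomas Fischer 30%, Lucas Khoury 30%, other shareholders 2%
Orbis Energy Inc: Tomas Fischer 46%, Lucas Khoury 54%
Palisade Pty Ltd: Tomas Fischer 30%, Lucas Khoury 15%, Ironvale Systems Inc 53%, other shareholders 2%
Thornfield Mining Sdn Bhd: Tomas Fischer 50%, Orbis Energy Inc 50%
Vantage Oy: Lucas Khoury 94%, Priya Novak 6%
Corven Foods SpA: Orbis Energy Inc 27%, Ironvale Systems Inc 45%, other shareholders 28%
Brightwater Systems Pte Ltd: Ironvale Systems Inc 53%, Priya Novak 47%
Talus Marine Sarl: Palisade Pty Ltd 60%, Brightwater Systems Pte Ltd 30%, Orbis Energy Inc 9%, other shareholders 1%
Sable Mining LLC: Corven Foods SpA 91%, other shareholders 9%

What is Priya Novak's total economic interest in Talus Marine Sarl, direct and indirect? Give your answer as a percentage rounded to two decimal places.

Priya reaches Talus along 3 paths.
Via Ironvale → Palisade: 38% × 53% × 60% = 12.084%.
Via Ironvale → Brightwater: 38% × 53% × 30% = 6.042%.
Via Brightwater: 47% × 30% = 14.1%.
Total: 12.084% + 6.042% + 14.1% = 32.226%.
Rounded: 32.23%.

32.23%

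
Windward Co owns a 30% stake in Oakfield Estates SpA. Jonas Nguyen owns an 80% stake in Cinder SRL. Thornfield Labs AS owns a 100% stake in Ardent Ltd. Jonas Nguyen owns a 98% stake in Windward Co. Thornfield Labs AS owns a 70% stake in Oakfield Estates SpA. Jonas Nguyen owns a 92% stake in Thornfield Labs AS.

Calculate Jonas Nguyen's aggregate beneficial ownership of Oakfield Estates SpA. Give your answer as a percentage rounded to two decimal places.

93.80%

Jonas reaches Oakfield along 2 paths.
Via Thornfield: 92% × 70% = 64.4%.
Via Windward: 98% × 30% = 29.4%.
Total: 64.4% + 29.4% = 93.8%.
Rounded: 93.80%.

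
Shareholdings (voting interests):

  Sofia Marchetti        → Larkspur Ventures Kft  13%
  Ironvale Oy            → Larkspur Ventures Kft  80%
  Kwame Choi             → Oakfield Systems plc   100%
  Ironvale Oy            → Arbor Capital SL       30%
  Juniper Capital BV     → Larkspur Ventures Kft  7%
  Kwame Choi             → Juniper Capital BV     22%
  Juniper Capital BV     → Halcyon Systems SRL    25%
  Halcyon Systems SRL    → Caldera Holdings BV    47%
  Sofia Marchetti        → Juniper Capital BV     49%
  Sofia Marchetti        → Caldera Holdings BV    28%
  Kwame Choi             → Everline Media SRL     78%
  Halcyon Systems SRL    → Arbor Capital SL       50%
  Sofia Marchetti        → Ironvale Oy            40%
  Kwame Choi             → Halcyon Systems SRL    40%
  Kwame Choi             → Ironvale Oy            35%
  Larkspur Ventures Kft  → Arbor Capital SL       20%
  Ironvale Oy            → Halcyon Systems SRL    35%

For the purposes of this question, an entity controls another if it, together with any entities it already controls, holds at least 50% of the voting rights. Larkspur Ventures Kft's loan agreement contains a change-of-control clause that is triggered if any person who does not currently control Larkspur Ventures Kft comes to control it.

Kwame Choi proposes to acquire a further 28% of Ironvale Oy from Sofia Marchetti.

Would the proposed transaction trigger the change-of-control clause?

The purchase adds only to Kwame's holdings (Sofia's stake shrinks), so Kwame is the only person who could newly come to control Larkspur.
Kwame holds 78% of Everline, so Kwame controls Everline.
Kwame holds 100% of Oakfield, so Kwame controls Oakfield.
Neither Kwame nor any entity Kwame controls holds any voting interest in Larkspur.
So before the transaction, Kwame does not control Larkspur.
After the purchase, Kwame's direct stake in Ironvale rises to 35% + 28% = 63%, and Sofia's stake falls to 12%.
Kwame holds 63% of Ironvale, so Kwame controls Ironvale.
Ironvale holds 80% of Larkspur, so Kwame controls Larkspur.
Kwame did not control Larkspur before and does after, so the clause is triggered.

Yes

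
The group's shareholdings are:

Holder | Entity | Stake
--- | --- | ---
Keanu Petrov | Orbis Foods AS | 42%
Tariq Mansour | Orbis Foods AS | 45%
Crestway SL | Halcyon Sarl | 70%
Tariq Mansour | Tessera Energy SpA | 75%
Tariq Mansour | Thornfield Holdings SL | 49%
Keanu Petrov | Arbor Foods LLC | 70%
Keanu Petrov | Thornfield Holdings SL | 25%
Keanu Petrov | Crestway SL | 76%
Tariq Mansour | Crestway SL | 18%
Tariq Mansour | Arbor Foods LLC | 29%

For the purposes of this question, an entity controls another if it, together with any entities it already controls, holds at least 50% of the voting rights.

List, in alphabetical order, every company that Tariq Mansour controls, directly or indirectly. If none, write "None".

Tessera Energy SpA

Tariq holds 75% of Tessera, so Tariq controls Tessera.
No other company's threshold is met.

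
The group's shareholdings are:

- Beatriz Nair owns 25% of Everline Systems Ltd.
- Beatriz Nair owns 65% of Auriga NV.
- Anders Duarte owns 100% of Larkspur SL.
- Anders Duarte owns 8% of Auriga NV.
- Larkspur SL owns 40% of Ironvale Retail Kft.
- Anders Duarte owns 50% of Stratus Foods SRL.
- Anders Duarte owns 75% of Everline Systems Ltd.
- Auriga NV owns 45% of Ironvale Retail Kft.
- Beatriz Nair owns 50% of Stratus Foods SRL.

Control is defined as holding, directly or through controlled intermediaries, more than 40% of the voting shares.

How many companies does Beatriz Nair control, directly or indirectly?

Beatriz holds 50% of Stratus, so Beatriz controls Stratus.
Beatriz holds 65% of Auriga, so Beatriz controls Auriga.
Auriga holds 45% of Ironvale, so Beatriz controls Ironvale.
No other company's threshold is met.
Beatriz controls 3 companies.

3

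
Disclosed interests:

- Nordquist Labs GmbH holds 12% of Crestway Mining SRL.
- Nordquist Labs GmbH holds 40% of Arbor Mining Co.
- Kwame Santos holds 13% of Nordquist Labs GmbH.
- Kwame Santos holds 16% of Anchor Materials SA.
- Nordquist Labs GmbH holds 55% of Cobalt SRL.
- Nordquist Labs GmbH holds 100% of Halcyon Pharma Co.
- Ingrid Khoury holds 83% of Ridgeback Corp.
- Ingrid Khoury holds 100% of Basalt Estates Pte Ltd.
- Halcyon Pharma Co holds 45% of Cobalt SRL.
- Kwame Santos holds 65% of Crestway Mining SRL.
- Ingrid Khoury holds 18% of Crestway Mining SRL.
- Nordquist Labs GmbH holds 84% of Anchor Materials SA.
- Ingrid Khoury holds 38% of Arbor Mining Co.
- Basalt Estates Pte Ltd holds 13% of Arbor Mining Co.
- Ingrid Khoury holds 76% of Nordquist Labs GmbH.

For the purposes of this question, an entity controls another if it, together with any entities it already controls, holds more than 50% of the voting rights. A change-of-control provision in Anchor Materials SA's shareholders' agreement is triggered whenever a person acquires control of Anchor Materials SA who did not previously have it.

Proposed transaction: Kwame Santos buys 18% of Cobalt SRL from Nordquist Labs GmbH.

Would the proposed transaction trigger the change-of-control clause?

The purchase adds only to Kwame's holdings (Nordquist's stake shrinks), so Kwame is the only person who could newly come to control Anchor.
Kwame holds 65% of Crestway, so Kwame controls Crestway.
In Anchor, Kwame's side holds only 16%, not > 50%.
So before the transaction, Kwame does not control Anchor.
After the purchase, Kwame holds 18% of Cobalt directly, and Nordquist's stake falls to 37%.
Kwame's side now holds 18% of Cobalt, not > 50%, so Kwame still does not control Cobalt.
After the transaction, Kwame's side holds 16% of Anchor, not > 50%, so Kwame still does not control Anchor.
No new person acquires control, so the clause is not triggered.

No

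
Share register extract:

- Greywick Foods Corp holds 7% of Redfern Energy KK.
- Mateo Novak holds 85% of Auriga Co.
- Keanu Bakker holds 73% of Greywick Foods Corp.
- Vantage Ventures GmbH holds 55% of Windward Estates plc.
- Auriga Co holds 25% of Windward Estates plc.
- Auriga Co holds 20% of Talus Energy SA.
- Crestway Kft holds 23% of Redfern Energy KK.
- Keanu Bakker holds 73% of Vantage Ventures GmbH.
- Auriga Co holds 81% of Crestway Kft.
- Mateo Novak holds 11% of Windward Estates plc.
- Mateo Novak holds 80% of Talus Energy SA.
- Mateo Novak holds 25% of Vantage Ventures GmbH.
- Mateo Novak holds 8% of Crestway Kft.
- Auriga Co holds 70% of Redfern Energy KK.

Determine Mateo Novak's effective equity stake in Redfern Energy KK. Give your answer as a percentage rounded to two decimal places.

Mateo reaches Redfern along 3 paths.
Via Crestway: 8% × 23% = 1.84%.
Via Auriga → Crestway: 85% × 81% × 23% = 15.8355%.
Via Auriga: 85% × 70% = 59.5%.
Total: 1.84% + 15.8355% + 59.5% = 77.1755%.
Rounded: 77.18%.

77.18%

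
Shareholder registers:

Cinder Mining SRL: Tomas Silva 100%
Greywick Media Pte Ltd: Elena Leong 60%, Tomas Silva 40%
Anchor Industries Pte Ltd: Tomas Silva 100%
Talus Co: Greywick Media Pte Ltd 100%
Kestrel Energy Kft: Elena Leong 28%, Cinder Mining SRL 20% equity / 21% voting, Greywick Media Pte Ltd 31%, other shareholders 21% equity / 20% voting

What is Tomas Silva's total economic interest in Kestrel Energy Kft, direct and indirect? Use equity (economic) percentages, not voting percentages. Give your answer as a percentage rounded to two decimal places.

Tomas reaches Kestrel along 2 paths.
Via Cinder: 100% × 20% = 20%.
Via Greywick: 40% × 31% = 12.4%.
Total: 20% + 12.4% = 32.4%.
Rounded: 32.40%.

32.40%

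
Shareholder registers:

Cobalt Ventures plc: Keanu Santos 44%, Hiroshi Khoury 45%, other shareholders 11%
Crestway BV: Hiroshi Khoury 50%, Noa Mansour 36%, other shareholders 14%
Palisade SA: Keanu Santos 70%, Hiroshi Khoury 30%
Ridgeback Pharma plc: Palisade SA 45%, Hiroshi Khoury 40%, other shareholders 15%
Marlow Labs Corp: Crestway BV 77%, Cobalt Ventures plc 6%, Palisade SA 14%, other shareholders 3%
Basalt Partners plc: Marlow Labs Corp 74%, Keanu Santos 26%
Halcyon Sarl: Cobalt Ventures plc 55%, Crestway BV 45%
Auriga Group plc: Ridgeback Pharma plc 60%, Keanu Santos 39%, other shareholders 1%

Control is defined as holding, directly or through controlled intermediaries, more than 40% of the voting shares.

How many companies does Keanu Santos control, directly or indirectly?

Keanu holds 44% of Cobalt, so Keanu controls Cobalt.
Keanu holds 70% of Palisade, so Keanu controls Palisade.
Palisade holds 45% of Ridgeback, so Keanu controls Ridgeback.
Cobalt holds 55% of Halcyon, so Keanu controls Halcyon.
Ridgeback and Keanu together hold 60% + 39% = 99% of Auriga, so Keanu controls Auriga.
No other company's threshold is met.
Keanu controls 5 companies.

5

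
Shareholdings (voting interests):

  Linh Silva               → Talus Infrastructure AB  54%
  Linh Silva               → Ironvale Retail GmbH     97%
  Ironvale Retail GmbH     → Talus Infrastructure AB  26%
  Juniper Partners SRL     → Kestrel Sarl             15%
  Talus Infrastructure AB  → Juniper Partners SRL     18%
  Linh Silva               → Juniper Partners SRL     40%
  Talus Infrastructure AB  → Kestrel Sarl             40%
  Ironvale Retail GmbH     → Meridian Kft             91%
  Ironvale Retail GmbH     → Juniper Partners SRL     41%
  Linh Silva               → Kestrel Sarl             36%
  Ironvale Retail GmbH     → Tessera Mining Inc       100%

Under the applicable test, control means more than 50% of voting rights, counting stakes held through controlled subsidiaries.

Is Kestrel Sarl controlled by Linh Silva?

Linh holds 97% of Ironvale, so Linh controls Ironvale.
Linh and Ironvale together hold 54% + 26% = 80% of Talus, so Linh controls Talus.
Ironvale and Talus and Linh together hold 41% + 18% + 40% = 99% of Juniper, so Linh controls Juniper.
Juniper and Linh and Talus together hold 15% + 36% + 40% = 91% of Kestrel, so Linh controls Kestrel.

Yes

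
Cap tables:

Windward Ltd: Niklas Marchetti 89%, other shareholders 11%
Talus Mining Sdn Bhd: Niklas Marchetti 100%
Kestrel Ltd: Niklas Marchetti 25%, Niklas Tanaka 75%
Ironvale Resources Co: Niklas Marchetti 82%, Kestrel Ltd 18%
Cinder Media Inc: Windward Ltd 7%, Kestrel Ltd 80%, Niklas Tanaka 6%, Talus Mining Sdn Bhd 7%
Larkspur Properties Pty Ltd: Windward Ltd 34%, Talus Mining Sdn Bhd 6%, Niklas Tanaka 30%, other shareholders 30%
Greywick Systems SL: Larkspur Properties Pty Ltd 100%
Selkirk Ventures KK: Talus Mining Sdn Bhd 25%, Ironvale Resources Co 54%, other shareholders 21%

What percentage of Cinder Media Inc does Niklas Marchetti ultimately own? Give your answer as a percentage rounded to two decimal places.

33.23%

Niklas Marchetti reaches Cinder along 3 paths.
Via Windward: 89% × 7% = 6.23%.
Via Kestrel: 25% × 80% = 20%.
Via Talus: 100% × 7% = 7%.
Total: 6.23% + 20% + 7% = 33.23%.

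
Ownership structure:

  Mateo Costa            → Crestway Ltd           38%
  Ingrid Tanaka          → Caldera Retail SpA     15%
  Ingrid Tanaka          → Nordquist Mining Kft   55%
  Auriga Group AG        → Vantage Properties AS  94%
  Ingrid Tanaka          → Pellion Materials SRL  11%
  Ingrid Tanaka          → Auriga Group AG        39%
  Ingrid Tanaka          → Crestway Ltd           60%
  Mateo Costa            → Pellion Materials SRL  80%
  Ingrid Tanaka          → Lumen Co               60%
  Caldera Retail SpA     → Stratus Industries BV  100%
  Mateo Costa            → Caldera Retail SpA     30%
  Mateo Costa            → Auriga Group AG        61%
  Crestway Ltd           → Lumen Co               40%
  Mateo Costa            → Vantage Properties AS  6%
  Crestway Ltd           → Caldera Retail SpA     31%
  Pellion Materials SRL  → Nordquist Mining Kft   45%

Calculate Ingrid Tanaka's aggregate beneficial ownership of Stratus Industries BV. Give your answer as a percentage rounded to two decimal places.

33.60%

Ingrid reaches Stratus along 2 paths.
Via Caldera: 15% × 100% = 15%.
Via Crestway → Caldera: 60% × 31% × 100% = 18.6%.
Total: 15% + 18.6% = 33.6%.
Rounded: 33.60%.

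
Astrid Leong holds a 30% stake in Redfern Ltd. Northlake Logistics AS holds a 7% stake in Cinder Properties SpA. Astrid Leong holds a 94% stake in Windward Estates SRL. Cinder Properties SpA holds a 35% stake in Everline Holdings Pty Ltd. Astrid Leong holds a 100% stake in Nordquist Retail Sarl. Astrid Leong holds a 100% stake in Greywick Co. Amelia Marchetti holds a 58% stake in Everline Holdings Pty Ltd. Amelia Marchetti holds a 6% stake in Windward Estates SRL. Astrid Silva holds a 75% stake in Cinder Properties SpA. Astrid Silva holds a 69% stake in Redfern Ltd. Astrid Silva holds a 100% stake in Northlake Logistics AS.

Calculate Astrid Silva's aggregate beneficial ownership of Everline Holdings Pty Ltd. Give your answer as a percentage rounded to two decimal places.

28.70%

Astrid Silva reaches Everline along 2 paths.
Via Northlake → Cinder: 100% × 7% × 35% = 2.45%.
Via Cinder: 75% × 35% = 26.25%.
Total: 2.45% + 26.25% = 28.7%.
Rounded: 28.70%.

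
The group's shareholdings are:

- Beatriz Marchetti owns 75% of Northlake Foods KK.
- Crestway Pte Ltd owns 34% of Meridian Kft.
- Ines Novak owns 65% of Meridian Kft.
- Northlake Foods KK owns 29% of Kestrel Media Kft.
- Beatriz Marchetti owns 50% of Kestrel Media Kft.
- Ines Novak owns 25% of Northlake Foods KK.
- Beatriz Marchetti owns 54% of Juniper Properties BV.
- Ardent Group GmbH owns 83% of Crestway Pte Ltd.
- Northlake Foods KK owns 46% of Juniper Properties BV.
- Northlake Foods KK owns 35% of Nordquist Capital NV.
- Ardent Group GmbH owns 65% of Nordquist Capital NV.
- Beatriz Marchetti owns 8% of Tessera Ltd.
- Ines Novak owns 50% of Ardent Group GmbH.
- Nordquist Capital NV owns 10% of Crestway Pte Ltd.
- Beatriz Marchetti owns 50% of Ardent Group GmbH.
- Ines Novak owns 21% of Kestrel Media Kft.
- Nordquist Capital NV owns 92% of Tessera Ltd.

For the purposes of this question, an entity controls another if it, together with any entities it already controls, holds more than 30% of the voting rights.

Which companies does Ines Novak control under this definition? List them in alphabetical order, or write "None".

Ardent Group GmbH, Crestway Pte Ltd, Meridian Kft, Nordquist Capital NV, Tessera Ltd

Ines holds 50% of Ardent, so Ines controls Ardent.
Ardent holds 65% of Nordquist, so Ines controls Nordquist.
Nordquist and Ardent together hold 10% + 83% = 93% of Crestway, so Ines controls Crestway.
Crestway and Ines together hold 34% + 65% = 99% of Meridian, so Ines controls Meridian.
Nordquist holds 92% of Tessera, so Ines controls Tessera.
No other company's threshold is met.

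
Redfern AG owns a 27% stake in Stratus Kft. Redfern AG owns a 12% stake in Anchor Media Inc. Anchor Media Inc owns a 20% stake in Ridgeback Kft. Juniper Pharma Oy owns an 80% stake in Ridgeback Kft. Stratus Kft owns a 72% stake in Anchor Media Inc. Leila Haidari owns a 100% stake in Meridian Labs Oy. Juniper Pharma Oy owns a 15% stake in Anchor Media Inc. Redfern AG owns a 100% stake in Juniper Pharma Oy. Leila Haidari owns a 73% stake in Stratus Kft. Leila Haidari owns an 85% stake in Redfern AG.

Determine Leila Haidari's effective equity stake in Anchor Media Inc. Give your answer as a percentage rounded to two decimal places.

Leila reaches Anchor along 4 paths.
Via Redfern → Stratus: 85% × 27% × 72% = 16.524%.
Via Stratus: 73% × 72% = 52.56%.
Via Redfern → Juniper: 85% × 100% × 15% = 12.75%.
Via Redfern: 85% × 12% = 10.2%.
Total: 16.524% + 52.56% + 12.75% + 10.2% = 92.034%.
Rounded: 92.03%.

92.03%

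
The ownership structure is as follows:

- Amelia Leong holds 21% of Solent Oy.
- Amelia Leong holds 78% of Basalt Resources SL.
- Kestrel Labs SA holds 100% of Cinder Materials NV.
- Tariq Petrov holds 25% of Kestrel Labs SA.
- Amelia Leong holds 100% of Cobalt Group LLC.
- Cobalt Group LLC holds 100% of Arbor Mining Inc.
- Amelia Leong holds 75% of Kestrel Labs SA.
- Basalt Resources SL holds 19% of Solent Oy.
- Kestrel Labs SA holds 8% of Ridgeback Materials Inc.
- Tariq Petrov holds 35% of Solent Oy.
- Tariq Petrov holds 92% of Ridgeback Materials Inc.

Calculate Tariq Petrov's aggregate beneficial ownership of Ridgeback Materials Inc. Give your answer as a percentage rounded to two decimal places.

94.00%

Tariq reaches Ridgeback along 2 paths.
Direct stake: 92% = 92%.
Via Kestrel: 25% × 8% = 2%.
Total: 92% + 2% = 94%.
Rounded: 94.00%.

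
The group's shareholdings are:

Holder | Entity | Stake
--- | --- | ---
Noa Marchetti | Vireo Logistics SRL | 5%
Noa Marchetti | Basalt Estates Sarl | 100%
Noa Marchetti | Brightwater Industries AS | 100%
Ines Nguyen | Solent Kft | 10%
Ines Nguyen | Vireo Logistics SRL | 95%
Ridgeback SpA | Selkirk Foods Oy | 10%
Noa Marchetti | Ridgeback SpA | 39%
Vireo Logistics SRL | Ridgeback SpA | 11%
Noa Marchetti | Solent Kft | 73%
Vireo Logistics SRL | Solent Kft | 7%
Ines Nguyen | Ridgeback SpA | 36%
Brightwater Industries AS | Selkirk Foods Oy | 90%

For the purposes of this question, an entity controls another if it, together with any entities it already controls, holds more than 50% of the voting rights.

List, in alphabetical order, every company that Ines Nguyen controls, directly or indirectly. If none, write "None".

Ines holds 95% of Vireo, so Ines controls Vireo.
No other company's threshold is met.

Vireo Logistics SRL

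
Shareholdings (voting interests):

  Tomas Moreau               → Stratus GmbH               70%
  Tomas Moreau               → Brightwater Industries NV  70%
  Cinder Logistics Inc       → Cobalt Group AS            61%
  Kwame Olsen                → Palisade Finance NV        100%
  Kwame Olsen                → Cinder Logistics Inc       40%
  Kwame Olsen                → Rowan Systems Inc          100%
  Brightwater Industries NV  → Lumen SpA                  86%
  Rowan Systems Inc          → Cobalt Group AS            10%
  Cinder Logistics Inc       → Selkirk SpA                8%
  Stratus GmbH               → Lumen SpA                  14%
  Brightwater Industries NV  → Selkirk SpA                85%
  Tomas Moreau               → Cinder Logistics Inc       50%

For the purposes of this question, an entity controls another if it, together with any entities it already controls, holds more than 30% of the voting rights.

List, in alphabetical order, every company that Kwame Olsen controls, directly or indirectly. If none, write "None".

Cinder Logistics Inc, Cobalt Group AS, Palisade Finance NV, Rowan Systems Inc

Kwame holds 40% of Cinder, so Kwame controls Cinder.
Kwame holds 100% of Rowan, so Kwame controls Rowan.
Rowan and Cinder together hold 10% + 61% = 71% of Cobalt, so Kwame controls Cobalt.
Kwame holds 100% of Palisade, so Kwame controls Palisade.
No other company's threshold is met.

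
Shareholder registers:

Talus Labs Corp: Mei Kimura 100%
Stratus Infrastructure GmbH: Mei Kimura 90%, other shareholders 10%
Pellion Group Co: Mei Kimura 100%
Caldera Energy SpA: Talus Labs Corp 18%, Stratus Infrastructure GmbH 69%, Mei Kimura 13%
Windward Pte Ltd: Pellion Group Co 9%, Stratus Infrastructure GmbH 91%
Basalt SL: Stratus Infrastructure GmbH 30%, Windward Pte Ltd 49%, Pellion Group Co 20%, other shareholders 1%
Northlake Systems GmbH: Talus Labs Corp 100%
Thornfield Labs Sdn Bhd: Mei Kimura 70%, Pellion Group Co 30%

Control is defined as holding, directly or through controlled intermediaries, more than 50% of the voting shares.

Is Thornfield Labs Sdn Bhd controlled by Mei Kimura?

Yes

Mei holds 100% of Pellion, so Mei controls Pellion.
Mei and Pellion together hold 70% + 30% = 100% of Thornfield, so Mei controls Thornfield.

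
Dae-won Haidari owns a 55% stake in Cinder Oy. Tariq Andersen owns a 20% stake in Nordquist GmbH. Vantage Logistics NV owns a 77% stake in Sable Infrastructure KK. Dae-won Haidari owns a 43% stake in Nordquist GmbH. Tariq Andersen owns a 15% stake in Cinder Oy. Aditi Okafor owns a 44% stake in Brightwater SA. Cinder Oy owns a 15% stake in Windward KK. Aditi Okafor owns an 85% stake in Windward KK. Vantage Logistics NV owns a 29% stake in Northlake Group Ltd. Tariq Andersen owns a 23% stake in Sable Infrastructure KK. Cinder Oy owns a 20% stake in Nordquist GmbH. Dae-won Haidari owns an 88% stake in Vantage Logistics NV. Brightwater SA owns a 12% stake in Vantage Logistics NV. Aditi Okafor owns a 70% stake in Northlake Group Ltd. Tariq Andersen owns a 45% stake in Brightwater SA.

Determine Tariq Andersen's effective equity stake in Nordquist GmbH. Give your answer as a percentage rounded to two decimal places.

Tariq reaches Nordquist along 2 paths.
Via Cinder: 15% × 20% = 3%.
Direct stake: 20% = 20%.
Total: 3% + 20% = 23%.
Rounded: 23.00%.

23.00%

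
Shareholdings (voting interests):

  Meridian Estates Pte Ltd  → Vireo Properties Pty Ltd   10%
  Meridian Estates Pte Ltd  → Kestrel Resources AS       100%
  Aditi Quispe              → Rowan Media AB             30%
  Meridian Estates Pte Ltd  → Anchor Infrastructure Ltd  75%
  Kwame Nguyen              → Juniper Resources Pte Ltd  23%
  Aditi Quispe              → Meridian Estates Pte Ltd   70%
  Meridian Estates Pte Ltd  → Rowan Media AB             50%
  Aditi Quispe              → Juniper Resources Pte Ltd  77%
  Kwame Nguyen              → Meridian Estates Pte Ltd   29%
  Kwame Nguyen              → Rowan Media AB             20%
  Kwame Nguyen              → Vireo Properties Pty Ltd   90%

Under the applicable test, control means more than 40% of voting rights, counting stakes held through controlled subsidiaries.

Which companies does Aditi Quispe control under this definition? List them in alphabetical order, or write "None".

Anchor Infrastructure Ltd, Juniper Resources Pte Ltd, Kestrel Resources AS, Meridian Estates Pte Ltd, Rowan Media AB

Aditi holds 70% of Meridian, so Aditi controls Meridian.
Aditi holds 77% of Juniper, so Aditi controls Juniper.
Aditi and Meridian together hold 30% + 50% = 80% of Rowan, so Aditi controls Rowan.
Meridian holds 75% of Anchor, so Aditi controls Anchor.
Meridian holds 100% of Kestrel, so Aditi controls Kestrel.
No other company's threshold is met.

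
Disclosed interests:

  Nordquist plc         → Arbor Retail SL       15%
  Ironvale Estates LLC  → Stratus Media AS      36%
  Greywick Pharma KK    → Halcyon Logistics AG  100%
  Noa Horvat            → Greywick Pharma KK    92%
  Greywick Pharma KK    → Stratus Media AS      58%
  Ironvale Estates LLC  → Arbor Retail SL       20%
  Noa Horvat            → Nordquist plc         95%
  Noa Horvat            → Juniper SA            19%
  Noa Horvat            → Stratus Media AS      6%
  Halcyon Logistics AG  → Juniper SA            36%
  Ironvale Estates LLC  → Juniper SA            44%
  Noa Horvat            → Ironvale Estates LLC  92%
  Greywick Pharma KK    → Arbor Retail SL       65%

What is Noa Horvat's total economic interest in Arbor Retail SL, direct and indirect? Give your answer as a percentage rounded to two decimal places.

Noa reaches Arbor along 3 paths.
Via Nordquist: 95% × 15% = 14.25%.
Via Greywick: 92% × 65% = 59.8%.
Via Ironvale: 92% × 20% = 18.4%.
Total: 14.25% + 59.8% + 18.4% = 92.45%.

92.45%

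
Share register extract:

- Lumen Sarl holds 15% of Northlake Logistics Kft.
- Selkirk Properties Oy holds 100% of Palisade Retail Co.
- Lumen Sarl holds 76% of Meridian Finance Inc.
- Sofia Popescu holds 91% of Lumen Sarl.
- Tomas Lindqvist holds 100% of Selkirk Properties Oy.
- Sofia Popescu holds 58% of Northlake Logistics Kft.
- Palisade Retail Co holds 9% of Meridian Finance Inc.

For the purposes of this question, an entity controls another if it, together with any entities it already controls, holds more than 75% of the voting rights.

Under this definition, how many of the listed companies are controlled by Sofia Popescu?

Sofia holds 91% of Lumen, so Sofia controls Lumen.
Lumen holds 76% of Meridian, so Sofia controls Meridian.
No other company's threshold is met.
Sofia controls 2 companies.

2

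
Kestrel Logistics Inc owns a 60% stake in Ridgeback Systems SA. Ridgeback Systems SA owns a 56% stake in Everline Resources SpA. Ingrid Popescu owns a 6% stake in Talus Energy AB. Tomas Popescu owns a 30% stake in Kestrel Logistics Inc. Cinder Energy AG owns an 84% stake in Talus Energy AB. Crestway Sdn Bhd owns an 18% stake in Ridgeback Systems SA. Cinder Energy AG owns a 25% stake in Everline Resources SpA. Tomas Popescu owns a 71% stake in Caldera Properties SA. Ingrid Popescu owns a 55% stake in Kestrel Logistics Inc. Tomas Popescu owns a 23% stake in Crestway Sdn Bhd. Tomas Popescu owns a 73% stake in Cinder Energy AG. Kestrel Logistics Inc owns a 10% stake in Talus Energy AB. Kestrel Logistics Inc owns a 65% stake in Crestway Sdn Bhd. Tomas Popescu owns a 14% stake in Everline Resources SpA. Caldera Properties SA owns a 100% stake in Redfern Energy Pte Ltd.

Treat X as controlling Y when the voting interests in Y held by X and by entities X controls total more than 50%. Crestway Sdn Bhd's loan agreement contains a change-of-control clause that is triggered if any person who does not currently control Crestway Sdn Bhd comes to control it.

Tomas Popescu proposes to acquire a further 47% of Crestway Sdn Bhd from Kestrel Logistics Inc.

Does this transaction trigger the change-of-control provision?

Yes

The purchase adds only to Tomas's holdings (Kestrel's stake shrinks), so Tomas is the only person who could newly come to control Crestway.
Tomas holds 73% of Cinder, so Tomas controls Cinder.
Cinder holds 84% of Talus, so Tomas controls Talus.
Tomas holds 71% of Caldera, so Tomas controls Caldera.
Caldera holds 100% of Redfern, so Tomas controls Redfern.
In Crestway, Tomas's side holds only 23%, not > 50%.
So before the transaction, Tomas does not control Crestway.
After the purchase, Tomas's direct stake in Crestway rises to 23% + 47% = 70%, and Kestrel's stake falls to 18%.
Tomas holds 70% of Crestway, so Tomas controls Crestway.
Tomas did not control Crestway before and does after, so the clause is triggered.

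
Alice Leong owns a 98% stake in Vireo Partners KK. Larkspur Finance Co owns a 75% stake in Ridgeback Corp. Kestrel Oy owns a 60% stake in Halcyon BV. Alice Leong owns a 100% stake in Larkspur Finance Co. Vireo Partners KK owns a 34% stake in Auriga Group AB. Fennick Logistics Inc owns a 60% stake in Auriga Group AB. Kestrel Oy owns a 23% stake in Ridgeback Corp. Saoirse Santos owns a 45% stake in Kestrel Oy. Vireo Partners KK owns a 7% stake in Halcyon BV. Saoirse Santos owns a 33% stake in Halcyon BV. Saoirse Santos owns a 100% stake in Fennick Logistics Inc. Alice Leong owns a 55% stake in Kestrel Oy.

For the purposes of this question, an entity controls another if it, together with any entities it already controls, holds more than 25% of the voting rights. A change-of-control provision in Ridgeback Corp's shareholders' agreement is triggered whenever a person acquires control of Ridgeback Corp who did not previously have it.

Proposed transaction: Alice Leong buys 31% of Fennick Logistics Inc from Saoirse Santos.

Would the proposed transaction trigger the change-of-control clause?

The purchase adds only to Alice's holdings (Saoirse's stake shrinks), so Alice is the only person who could newly come to control Ridgeback.
Alice holds 100% of Larkspur, so Alice controls Larkspur.
Alice holds 55% of Kestrel, so Alice controls Kestrel.
Kestrel and Larkspur together hold 23% + 75% = 98% of Ridgeback, so Alice controls Ridgeback.
So Alice already controls Ridgeback before the transaction.
After the purchase, Alice holds 31% of Fennick directly, and Saoirse's stake falls to 69%.
Alice controlled Ridgeback already, so this is not a new person acquiring control; every other person's position is unchanged or reduced.
No new person acquires control, so the clause is not triggered.

No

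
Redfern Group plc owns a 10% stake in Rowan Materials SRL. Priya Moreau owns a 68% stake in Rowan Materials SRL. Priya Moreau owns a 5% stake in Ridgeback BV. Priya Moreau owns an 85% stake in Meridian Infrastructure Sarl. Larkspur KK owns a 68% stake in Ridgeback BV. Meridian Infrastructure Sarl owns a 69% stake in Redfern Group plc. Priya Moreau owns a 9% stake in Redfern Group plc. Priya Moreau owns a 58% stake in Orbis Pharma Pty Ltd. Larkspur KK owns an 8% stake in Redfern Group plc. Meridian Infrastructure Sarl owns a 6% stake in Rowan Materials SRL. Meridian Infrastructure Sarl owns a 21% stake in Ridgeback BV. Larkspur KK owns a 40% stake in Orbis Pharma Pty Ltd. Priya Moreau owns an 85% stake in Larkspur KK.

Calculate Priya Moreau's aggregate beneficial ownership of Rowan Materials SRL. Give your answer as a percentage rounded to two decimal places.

Priya reaches Rowan along 5 paths.
Via Meridian: 85% × 6% = 5.1%.
Via Larkspur → Redfern: 85% × 8% × 10% = 0.68%.
Via Redfern: 9% × 10% = 0.9%.
Via Meridian → Redfern: 85% × 69% × 10% = 5.865%.
Direct stake: 68% = 68%.
Total: 5.1% + 0.68% + 0.9% + 5.865% + 68% = 80.545%.
Rounded: 80.55%.

80.55%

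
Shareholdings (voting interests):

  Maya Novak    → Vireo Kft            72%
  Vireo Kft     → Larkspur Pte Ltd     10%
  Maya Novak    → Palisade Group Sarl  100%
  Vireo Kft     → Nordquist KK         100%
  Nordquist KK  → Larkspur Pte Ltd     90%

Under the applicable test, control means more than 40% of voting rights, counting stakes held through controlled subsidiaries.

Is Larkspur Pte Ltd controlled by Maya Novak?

Yes

Maya holds 72% of Vireo, so Maya controls Vireo.
Vireo holds 100% of Nordquist, so Maya controls Nordquist.
Vireo and Nordquist together hold 10% + 90% = 100% of Larkspur, so Maya controls Larkspur.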